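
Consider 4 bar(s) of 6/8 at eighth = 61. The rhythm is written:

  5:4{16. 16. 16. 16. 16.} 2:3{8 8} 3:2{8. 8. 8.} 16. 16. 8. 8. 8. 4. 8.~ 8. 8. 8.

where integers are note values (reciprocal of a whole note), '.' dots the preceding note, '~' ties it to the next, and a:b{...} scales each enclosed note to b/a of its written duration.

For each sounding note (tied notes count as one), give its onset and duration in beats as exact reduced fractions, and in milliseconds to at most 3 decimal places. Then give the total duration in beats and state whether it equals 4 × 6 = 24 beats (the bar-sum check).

1) 0.0ms=0b +590.164ms=3/5b
2) 590.164ms=3/5b +590.164ms=3/5b
3) 1180.328ms=6/5b +590.164ms=3/5b
4) 1770.492ms=9/5b +590.164ms=3/5b
5) 2360.656ms=12/5b +590.164ms=3/5b
6) 2950.82ms=3b +1475.41ms=3/2b
7) 4426.23ms=9/2b +1475.41ms=3/2b
8) 5901.639ms=6b +983.607ms=1b
9) 6885.246ms=7b +983.607ms=1b
10) 7868.852ms=8b +983.607ms=1b
11) 8852.459ms=9b +737.705ms=3/4b
12) 9590.164ms=39/4b +737.705ms=3/4b
13) 10327.869ms=21/2b +1475.41ms=3/2b
14) 11803.279ms=12b +1475.41ms=3/2b
15) 13278.689ms=27/2b +1475.41ms=3/2b
16) 14754.098ms=15b +2950.82ms=3b
17) 17704.918ms=18b +2950.82ms=3b
18) 20655.738ms=21b +1475.41ms=3/2b
19) 22131.148ms=45/2b +1475.41ms=3/2b
Σ=24b of 24 (61bpm 6/8) — PASS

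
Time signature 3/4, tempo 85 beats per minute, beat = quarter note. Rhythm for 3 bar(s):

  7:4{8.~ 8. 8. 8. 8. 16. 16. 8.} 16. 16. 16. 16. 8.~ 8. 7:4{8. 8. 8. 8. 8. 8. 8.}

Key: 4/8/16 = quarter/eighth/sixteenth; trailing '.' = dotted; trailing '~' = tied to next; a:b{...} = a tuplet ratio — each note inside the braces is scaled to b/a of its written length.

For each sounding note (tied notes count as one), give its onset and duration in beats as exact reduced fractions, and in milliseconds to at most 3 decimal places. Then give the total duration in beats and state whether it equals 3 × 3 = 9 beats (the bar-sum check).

1) 0.0ms=0b +605.042ms=6/7b
2) 605.042ms=6/7b +302.521ms=3/7b
3) 907.563ms=9/7b +302.521ms=3/7b
4) 1210.084ms=12/7b +302.521ms=3/7b
5) 1512.605ms=15/7b +151.261ms=3/14b
6) 1663.866ms=33/14b +151.261ms=3/14b
7) 1815.126ms=18/7b +302.521ms=3/7b
8) 2117.647ms=3b +264.706ms=3/8b
9) 2382.353ms=27/8b +264.706ms=3/8b
10) 2647.059ms=15/4b +264.706ms=3/8b
11) 2911.765ms=33/8b +264.706ms=3/8b
12) 3176.471ms=9/2b +1058.824ms=3/2b
13) 4235.294ms=6b +302.521ms=3/7b
14) 4537.815ms=45/7b +302.521ms=3/7b
15) 4840.336ms=48/7b +302.521ms=3/7b
16) 5142.857ms=51/7b +302.521ms=3/7b
17) 5445.378ms=54/7b +302.521ms=3/7b
18) 5747.899ms=57/7b +302.521ms=3/7b
19) 6050.42ms=60/7b +302.521ms=3/7b
Σ=9b of 9 (85bpm 3/4) — PASS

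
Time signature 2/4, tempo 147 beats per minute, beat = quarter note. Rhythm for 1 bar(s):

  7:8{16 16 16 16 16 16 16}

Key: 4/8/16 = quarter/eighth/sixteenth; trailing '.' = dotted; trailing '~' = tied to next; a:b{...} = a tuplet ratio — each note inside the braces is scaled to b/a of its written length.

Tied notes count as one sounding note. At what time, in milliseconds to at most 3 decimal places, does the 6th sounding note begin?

note 6 onset = 10/7b = 583.09ms

1. 0.0ms @ 0 + 116.618ms (2/7)
2. 116.618ms @ 2/7 + 116.618ms (2/7)
3. 233.236ms @ 4/7 + 116.618ms (2/7)
4. 349.854ms @ 6/7 + 116.618ms (2/7)
5. 466.472ms @ 8/7 + 116.618ms (2/7)
6. 583.09ms @ 10/7 + 116.618ms (2/7)
7. 699.708ms @ 12/7 + 116.618ms (2/7)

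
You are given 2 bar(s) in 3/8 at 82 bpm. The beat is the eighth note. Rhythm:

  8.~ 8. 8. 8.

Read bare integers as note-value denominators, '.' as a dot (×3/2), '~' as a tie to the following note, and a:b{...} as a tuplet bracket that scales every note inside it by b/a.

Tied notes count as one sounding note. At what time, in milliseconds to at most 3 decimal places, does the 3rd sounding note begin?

note 3 onset = 9/2b = 3292.683ms

1. 0.0ms @ 0 + 2195.122ms (3)
2. 2195.122ms @ 3 + 1097.561ms (3/2)
3. 3292.683ms @ 9/2 + 1097.561ms (3/2)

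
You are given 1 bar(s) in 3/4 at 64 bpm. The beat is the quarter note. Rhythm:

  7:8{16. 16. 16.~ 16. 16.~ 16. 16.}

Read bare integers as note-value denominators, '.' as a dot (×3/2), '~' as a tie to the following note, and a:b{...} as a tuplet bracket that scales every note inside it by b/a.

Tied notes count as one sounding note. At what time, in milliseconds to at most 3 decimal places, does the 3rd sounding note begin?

1. 0.0ms @ 0 + 401.786ms (3/7)
2. 401.786ms @ 3/7 + 401.786ms (3/7)
3. 803.571ms @ 6/7 + 803.571ms (6/7)
4. 1607.143ms @ 12/7 + 803.571ms (6/7)
5. 2410.714ms @ 18/7 + 401.786ms (3/7)

note 3 onset = 6/7b = 803.571ms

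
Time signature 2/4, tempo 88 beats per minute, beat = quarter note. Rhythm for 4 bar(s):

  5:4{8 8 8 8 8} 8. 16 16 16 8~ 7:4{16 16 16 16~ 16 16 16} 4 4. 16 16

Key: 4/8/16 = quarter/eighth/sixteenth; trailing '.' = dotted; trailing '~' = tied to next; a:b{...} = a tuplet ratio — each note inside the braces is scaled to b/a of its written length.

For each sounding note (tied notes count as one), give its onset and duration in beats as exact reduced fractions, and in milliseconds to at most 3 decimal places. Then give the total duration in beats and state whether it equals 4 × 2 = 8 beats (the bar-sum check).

1) 0.0ms=0b +272.727ms=2/5b
2) 272.727ms=2/5b +272.727ms=2/5b
3) 545.455ms=4/5b +272.727ms=2/5b
4) 818.182ms=6/5b +272.727ms=2/5b
5) 1090.909ms=8/5b +272.727ms=2/5b
6) 1363.636ms=2b +511.364ms=3/4b
7) 1875.0ms=11/4b +170.455ms=1/4b
8) 2045.455ms=3b +170.455ms=1/4b
9) 2215.909ms=13/4b +170.455ms=1/4b
10) 2386.364ms=7/2b +438.312ms=9/14b
11) 2824.675ms=29/7b +97.403ms=1/7b
12) 2922.078ms=30/7b +97.403ms=1/7b
13) 3019.481ms=31/7b +194.805ms=2/7b
14) 3214.286ms=33/7b +97.403ms=1/7b
15) 3311.688ms=34/7b +97.403ms=1/7b
16) 3409.091ms=5b +681.818ms=1b
17) 4090.909ms=6b +1022.727ms=3/2b
18) 5113.636ms=15/2b +170.455ms=1/4b
19) 5284.091ms=31/4b +170.455ms=1/4b
Σ=8b of 8 (88bpm 2/4) — PASS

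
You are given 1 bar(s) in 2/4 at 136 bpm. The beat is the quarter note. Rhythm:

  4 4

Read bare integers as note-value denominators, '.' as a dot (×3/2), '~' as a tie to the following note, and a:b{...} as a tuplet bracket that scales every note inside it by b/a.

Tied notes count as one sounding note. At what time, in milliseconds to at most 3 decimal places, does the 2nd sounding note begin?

1. 0.0ms @ 0 + 441.176ms (1)
2. 441.176ms @ 1 + 441.176ms (1)

note 2 onset = 1b = 441.176ms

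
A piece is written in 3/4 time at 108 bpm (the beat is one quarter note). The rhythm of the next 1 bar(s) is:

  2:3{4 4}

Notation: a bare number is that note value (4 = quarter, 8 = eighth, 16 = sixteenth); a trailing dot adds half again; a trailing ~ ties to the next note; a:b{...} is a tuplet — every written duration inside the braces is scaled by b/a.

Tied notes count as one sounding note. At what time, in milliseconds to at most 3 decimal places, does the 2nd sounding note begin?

1. 0.0ms @ 0 + 833.333ms (3/2)
2. 833.333ms @ 3/2 + 833.333ms (3/2)

note 2 onset = 3/2b = 833.333ms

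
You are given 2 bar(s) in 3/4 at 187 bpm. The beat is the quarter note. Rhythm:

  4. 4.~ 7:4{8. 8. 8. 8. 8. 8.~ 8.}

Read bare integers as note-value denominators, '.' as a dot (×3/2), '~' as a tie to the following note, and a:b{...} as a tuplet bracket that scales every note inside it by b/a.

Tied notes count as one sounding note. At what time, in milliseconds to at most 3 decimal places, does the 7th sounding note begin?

1. 0.0ms @ 0 + 481.283ms (3/2)
2. 481.283ms @ 3/2 + 618.793ms (27/14)
3. 1100.076ms @ 24/7 + 137.51ms (3/7)
4. 1237.586ms @ 27/7 + 137.51ms (3/7)
5. 1375.095ms @ 30/7 + 137.51ms (3/7)
6. 1512.605ms @ 33/7 + 137.51ms (3/7)
7. 1650.115ms @ 36/7 + 275.019ms (6/7)

note 7 onset = 36/7b = 1650.115ms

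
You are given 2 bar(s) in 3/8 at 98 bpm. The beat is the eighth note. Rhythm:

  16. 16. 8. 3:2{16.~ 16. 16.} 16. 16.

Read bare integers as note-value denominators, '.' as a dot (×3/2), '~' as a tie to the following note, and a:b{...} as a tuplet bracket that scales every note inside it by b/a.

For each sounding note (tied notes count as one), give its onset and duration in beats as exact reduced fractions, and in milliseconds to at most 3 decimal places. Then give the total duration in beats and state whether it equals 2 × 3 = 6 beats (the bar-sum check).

1) 0.0ms=0b +459.184ms=3/4b
2) 459.184ms=3/4b +459.184ms=3/4b
3) 918.367ms=3/2b +918.367ms=3/2b
4) 1836.735ms=3b +612.245ms=1b
5) 2448.98ms=4b +306.122ms=1/2b
6) 2755.102ms=9/2b +459.184ms=3/4b
7) 3214.286ms=21/4b +459.184ms=3/4b
Σ=6b of 6 (98bpm 3/8) — PASS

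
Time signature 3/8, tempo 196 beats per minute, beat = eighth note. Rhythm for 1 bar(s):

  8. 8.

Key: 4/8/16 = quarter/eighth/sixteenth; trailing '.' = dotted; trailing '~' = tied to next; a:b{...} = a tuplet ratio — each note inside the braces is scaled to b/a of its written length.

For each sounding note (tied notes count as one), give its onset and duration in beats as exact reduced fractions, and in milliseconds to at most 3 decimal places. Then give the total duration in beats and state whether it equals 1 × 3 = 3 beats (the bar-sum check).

1) 0.0ms=0b +459.184ms=3/2b
2) 459.184ms=3/2b +459.184ms=3/2b
Σ=3b of 3 (196bpm 3/8) — PASS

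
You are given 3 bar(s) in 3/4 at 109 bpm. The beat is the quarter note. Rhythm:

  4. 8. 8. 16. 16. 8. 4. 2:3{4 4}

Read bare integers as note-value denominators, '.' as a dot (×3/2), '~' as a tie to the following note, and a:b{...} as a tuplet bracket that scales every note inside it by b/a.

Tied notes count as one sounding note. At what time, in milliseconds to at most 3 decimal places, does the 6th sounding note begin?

note 6 onset = 15/4b = 2064.22ms

1. 0.0ms @ 0 + 825.688ms (3/2)
2. 825.688ms @ 3/2 + 412.844ms (3/4)
3. 1238.532ms @ 9/4 + 412.844ms (3/4)
4. 1651.376ms @ 3 + 206.422ms (3/8)
5. 1857.798ms @ 27/8 + 206.422ms (3/8)
6. 2064.22ms @ 15/4 + 412.844ms (3/4)
7. 2477.064ms @ 9/2 + 825.688ms (3/2)
8. 3302.752ms @ 6 + 825.688ms (3/2)
9. 4128.44ms @ 15/2 + 825.688ms (3/2)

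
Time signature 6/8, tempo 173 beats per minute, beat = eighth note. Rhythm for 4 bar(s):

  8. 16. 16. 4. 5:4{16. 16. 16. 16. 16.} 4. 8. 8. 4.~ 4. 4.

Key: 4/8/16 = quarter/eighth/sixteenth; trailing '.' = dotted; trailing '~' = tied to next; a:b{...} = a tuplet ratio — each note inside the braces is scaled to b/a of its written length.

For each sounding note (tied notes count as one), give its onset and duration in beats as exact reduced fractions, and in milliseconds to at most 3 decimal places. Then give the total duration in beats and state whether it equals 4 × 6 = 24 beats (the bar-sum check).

1) 0.0ms=0b +520.231ms=3/2b
2) 520.231ms=3/2b +260.116ms=3/4b
3) 780.347ms=9/4b +260.116ms=3/4b
4) 1040.462ms=3b +1040.462ms=3b
5) 2080.925ms=6b +208.092ms=3/5b
6) 2289.017ms=33/5b +208.092ms=3/5b
7) 2497.11ms=36/5b +208.092ms=3/5b
8) 2705.202ms=39/5b +208.092ms=3/5b
9) 2913.295ms=42/5b +208.092ms=3/5b
10) 3121.387ms=9b +1040.462ms=3b
11) 4161.85ms=12b +520.231ms=3/2b
12) 4682.081ms=27/2b +520.231ms=3/2b
13) 5202.312ms=15b +2080.925ms=6b
14) 7283.237ms=21b +1040.462ms=3b
Σ=24b of 24 (173bpm 6/8) — PASS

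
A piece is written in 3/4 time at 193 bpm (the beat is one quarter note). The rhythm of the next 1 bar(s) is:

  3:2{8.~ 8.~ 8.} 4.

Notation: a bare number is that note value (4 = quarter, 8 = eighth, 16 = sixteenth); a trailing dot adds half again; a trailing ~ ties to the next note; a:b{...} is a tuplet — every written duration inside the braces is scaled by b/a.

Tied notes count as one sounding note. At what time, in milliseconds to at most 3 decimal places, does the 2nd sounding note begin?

note 2 onset = 3/2b = 466.321ms

1. 0.0ms @ 0 + 466.321ms (3/2)
2. 466.321ms @ 3/2 + 466.321ms (3/2)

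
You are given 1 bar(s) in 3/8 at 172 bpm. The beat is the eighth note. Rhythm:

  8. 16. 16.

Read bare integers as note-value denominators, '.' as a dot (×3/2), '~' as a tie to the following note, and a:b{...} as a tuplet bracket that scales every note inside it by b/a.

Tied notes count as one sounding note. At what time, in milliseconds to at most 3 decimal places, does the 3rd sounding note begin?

1. 0.0ms @ 0 + 523.256ms (3/2)
2. 523.256ms @ 3/2 + 261.628ms (3/4)
3. 784.884ms @ 9/4 + 261.628ms (3/4)

note 3 onset = 9/4b = 784.884ms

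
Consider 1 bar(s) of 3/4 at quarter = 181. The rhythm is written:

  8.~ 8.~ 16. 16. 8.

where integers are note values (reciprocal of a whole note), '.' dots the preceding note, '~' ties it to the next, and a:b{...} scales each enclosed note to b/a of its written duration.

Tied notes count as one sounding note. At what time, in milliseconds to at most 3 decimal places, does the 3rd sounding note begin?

1. 0.0ms @ 0 + 621.547ms (15/8)
2. 621.547ms @ 15/8 + 124.309ms (3/8)
3. 745.856ms @ 9/4 + 248.619ms (3/4)

note 3 onset = 9/4b = 745.856ms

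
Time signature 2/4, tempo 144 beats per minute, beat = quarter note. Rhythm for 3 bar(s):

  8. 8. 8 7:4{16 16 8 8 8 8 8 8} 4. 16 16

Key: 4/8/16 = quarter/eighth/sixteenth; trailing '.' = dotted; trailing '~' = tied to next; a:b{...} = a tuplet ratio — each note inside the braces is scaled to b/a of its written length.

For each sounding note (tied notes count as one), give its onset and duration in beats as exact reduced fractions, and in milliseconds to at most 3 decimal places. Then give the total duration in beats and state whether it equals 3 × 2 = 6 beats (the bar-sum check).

1) 0.0ms=0b +312.5ms=3/4b
2) 312.5ms=3/4b +312.5ms=3/4b
3) 625.0ms=3/2b +208.333ms=1/2b
4) 833.333ms=2b +59.524ms=1/7b
5) 892.857ms=15/7b +59.524ms=1/7b
6) 952.381ms=16/7b +119.048ms=2/7b
7) 1071.429ms=18/7b +119.048ms=2/7b
8) 1190.476ms=20/7b +119.048ms=2/7b
9) 1309.524ms=22/7b +119.048ms=2/7b
10) 1428.571ms=24/7b +119.048ms=2/7b
11) 1547.619ms=26/7b +119.048ms=2/7b
12) 1666.667ms=4b +625.0ms=3/2b
13) 2291.667ms=11/2b +104.167ms=1/4b
14) 2395.833ms=23/4b +104.167ms=1/4b
Σ=6b of 6 (144bpm 2/4) — PASS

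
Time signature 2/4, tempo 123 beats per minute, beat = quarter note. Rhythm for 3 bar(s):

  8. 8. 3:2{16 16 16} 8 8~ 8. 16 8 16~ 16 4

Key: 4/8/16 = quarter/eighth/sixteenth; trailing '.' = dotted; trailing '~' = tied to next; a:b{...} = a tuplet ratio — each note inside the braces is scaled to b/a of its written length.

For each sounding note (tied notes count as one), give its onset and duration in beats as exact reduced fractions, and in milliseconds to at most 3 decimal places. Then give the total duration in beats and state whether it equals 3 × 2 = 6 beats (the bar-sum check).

1) 0.0ms=0b +365.854ms=3/4b
2) 365.854ms=3/4b +365.854ms=3/4b
3) 731.707ms=3/2b +81.301ms=1/6b
4) 813.008ms=5/3b +81.301ms=1/6b
5) 894.309ms=11/6b +81.301ms=1/6b
6) 975.61ms=2b +243.902ms=1/2b
7) 1219.512ms=5/2b +609.756ms=5/4b
8) 1829.268ms=15/4b +121.951ms=1/4b
9) 1951.22ms=4b +243.902ms=1/2b
10) 2195.122ms=9/2b +243.902ms=1/2b
11) 2439.024ms=5b +487.805ms=1b
Σ=6b of 6 (123bpm 2/4) — PASS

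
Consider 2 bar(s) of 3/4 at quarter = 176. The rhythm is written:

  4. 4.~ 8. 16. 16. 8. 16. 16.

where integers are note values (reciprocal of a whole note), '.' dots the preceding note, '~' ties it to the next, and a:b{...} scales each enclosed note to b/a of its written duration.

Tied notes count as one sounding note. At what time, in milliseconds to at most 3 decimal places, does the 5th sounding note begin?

note 5 onset = 9/2b = 1534.091ms

1. 0.0ms @ 0 + 511.364ms (3/2)
2. 511.364ms @ 3/2 + 767.045ms (9/4)
3. 1278.409ms @ 15/4 + 127.841ms (3/8)
4. 1406.25ms @ 33/8 + 127.841ms (3/8)
5. 1534.091ms @ 9/2 + 255.682ms (3/4)
6. 1789.773ms @ 21/4 + 127.841ms (3/8)
7. 1917.614ms @ 45/8 + 127.841ms (3/8)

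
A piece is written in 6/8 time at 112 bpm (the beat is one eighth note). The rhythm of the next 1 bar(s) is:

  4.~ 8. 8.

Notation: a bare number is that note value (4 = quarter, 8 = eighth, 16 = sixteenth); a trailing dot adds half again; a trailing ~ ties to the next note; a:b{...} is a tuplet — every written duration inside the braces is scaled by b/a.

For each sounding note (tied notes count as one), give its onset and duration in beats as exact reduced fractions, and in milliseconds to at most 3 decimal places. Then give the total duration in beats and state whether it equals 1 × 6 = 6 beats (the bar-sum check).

1) 0.0ms=0b +2410.714ms=9/2b
2) 2410.714ms=9/2b +803.571ms=3/2b
Σ=6b of 6 (112bpm 6/8) — PASS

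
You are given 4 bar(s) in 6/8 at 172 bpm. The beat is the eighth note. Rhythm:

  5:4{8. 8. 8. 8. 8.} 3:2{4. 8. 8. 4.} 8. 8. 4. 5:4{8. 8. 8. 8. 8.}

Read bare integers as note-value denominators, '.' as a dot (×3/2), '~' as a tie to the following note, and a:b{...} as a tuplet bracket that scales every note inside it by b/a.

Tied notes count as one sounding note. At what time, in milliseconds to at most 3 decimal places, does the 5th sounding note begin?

1. 0.0ms @ 0 + 418.605ms (6/5)
2. 418.605ms @ 6/5 + 418.605ms (6/5)
3. 837.209ms @ 12/5 + 418.605ms (6/5)
4. 1255.814ms @ 18/5 + 418.605ms (6/5)
5. 1674.419ms @ 24/5 + 418.605ms (6/5)
6. 2093.023ms @ 6 + 697.674ms (2)
7. 2790.698ms @ 8 + 348.837ms (1)
8. 3139.535ms @ 9 + 348.837ms (1)
9. 3488.372ms @ 10 + 697.674ms (2)
10. 4186.047ms @ 12 + 523.256ms (3/2)
11. 4709.302ms @ 27/2 + 523.256ms (3/2)
12. 5232.558ms @ 15 + 1046.512ms (3)
13. 6279.07ms @ 18 + 418.605ms (6/5)
14. 6697.674ms @ 96/5 + 418.605ms (6/5)
15. 7116.279ms @ 102/5 + 418.605ms (6/5)
16. 7534.884ms @ 108/5 + 418.605ms (6/5)
17. 7953.488ms @ 114/5 + 418.605ms (6/5)

note 5 onset = 24/5b = 1674.419ms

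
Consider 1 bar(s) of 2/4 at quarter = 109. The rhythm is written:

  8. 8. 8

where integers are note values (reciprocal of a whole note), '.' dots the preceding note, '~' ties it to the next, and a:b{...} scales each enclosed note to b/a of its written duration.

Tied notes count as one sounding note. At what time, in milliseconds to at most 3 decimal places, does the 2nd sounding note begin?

1. 0.0ms @ 0 + 412.844ms (3/4)
2. 412.844ms @ 3/4 + 412.844ms (3/4)
3. 825.688ms @ 3/2 + 275.229ms (1/2)

note 2 onset = 3/4b = 412.844ms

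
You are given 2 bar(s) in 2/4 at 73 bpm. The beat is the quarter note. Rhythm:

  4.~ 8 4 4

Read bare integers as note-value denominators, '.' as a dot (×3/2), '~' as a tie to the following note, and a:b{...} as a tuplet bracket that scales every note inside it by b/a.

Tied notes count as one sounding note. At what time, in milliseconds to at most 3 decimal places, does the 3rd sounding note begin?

1. 0.0ms @ 0 + 1643.836ms (2)
2. 1643.836ms @ 2 + 821.918ms (1)
3. 2465.753ms @ 3 + 821.918ms (1)

note 3 onset = 3b = 2465.753ms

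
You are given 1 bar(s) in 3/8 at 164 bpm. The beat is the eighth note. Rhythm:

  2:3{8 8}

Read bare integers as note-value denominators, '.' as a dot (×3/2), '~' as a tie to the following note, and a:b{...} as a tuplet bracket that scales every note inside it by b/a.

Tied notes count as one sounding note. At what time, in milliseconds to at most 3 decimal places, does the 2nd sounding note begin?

1. 0.0ms @ 0 + 548.78ms (3/2)
2. 548.78ms @ 3/2 + 548.78ms (3/2)

note 2 onset = 3/2b = 548.78ms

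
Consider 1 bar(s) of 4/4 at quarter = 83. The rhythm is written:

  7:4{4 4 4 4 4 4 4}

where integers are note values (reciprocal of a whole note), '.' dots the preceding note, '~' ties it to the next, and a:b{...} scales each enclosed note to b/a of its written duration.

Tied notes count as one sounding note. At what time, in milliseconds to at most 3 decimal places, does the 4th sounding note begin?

note 4 onset = 12/7b = 1239.243ms

1. 0.0ms @ 0 + 413.081ms (4/7)
2. 413.081ms @ 4/7 + 413.081ms (4/7)
3. 826.162ms @ 8/7 + 413.081ms (4/7)
4. 1239.243ms @ 12/7 + 413.081ms (4/7)
5. 1652.324ms @ 16/7 + 413.081ms (4/7)
6. 2065.404ms @ 20/7 + 413.081ms (4/7)
7. 2478.485ms @ 24/7 + 413.081ms (4/7)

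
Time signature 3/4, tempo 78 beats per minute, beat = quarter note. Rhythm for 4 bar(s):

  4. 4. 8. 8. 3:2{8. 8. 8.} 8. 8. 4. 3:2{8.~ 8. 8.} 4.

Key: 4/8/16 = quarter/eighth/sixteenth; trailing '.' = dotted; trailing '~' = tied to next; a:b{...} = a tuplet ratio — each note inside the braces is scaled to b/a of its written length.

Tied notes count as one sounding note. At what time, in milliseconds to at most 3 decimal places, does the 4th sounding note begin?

1. 0.0ms @ 0 + 1153.846ms (3/2)
2. 1153.846ms @ 3/2 + 1153.846ms (3/2)
3. 2307.692ms @ 3 + 576.923ms (3/4)
4. 2884.615ms @ 15/4 + 576.923ms (3/4)
5. 3461.538ms @ 9/2 + 384.615ms (1/2)
6. 3846.154ms @ 5 + 384.615ms (1/2)
7. 4230.769ms @ 11/2 + 384.615ms (1/2)
8. 4615.385ms @ 6 + 576.923ms (3/4)
9. 5192.308ms @ 27/4 + 576.923ms (3/4)
10. 5769.231ms @ 15/2 + 1153.846ms (3/2)
11. 6923.077ms @ 9 + 769.231ms (1)
12. 7692.308ms @ 10 + 384.615ms (1/2)
13. 8076.923ms @ 21/2 + 1153.846ms (3/2)

note 4 onset = 15/4b = 2884.615ms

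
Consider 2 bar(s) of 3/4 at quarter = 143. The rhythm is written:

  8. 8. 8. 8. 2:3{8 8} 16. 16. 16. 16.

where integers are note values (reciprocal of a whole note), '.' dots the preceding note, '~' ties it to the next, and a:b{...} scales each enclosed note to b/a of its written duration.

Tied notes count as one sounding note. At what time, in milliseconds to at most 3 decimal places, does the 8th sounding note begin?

1. 0.0ms @ 0 + 314.685ms (3/4)
2. 314.685ms @ 3/4 + 314.685ms (3/4)
3. 629.371ms @ 3/2 + 314.685ms (3/4)
4. 944.056ms @ 9/4 + 314.685ms (3/4)
5. 1258.741ms @ 3 + 314.685ms (3/4)
6. 1573.427ms @ 15/4 + 314.685ms (3/4)
7. 1888.112ms @ 9/2 + 157.343ms (3/8)
8. 2045.455ms @ 39/8 + 157.343ms (3/8)
9. 2202.797ms @ 21/4 + 157.343ms (3/8)
10. 2360.14ms @ 45/8 + 157.343ms (3/8)

note 8 onset = 39/8b = 2045.455ms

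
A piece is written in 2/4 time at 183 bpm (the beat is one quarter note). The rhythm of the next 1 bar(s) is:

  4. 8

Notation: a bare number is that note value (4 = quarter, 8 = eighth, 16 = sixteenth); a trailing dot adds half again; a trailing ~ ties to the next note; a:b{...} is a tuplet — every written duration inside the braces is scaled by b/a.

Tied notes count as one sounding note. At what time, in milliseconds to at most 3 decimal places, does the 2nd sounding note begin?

note 2 onset = 3/2b = 491.803ms

1. 0.0ms @ 0 + 491.803ms (3/2)
2. 491.803ms @ 3/2 + 163.934ms (1/2)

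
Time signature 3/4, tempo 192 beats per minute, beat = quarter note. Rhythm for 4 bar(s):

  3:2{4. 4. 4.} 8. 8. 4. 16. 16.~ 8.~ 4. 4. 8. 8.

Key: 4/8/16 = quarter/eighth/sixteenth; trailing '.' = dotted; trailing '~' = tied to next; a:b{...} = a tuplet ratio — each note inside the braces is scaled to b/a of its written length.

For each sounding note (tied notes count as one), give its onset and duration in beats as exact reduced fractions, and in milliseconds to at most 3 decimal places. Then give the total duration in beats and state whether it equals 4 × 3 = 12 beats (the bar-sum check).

1) 0.0ms=0b +312.5ms=1b
2) 312.5ms=1b +312.5ms=1b
3) 625.0ms=2b +312.5ms=1b
4) 937.5ms=3b +234.375ms=3/4b
5) 1171.875ms=15/4b +234.375ms=3/4b
6) 1406.25ms=9/2b +468.75ms=3/2b
7) 1875.0ms=6b +117.188ms=3/8b
8) 1992.188ms=51/8b +820.312ms=21/8b
9) 2812.5ms=9b +468.75ms=3/2b
10) 3281.25ms=21/2b +234.375ms=3/4b
11) 3515.625ms=45/4b +234.375ms=3/4b
Σ=12b of 12 (192bpm 3/4) — PASS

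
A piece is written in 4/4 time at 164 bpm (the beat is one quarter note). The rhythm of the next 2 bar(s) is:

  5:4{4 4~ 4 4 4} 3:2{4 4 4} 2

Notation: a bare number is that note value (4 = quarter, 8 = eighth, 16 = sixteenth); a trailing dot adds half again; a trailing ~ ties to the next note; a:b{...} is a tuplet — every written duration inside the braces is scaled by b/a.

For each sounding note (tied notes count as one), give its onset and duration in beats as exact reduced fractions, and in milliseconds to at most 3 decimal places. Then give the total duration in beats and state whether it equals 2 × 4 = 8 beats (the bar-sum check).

1) 0.0ms=0b +292.683ms=4/5b
2) 292.683ms=4/5b +585.366ms=8/5b
3) 878.049ms=12/5b +292.683ms=4/5b
4) 1170.732ms=16/5b +292.683ms=4/5b
5) 1463.415ms=4b +243.902ms=2/3b
6) 1707.317ms=14/3b +243.902ms=2/3b
7) 1951.22ms=16/3b +243.902ms=2/3b
8) 2195.122ms=6b +731.707ms=2b
Σ=8b of 8 (164bpm 4/4) — PASS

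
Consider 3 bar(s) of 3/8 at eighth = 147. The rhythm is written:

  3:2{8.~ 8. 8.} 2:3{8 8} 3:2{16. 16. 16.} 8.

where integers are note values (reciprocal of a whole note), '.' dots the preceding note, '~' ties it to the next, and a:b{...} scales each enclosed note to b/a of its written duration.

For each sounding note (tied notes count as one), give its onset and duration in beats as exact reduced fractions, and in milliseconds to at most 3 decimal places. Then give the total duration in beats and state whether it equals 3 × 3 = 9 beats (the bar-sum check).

1) 0.0ms=0b +816.327ms=2b
2) 816.327ms=2b +408.163ms=1b
3) 1224.49ms=3b +612.245ms=3/2b
4) 1836.735ms=9/2b +612.245ms=3/2b
5) 2448.98ms=6b +204.082ms=1/2b
6) 2653.061ms=13/2b +204.082ms=1/2b
7) 2857.143ms=7b +204.082ms=1/2b
8) 3061.224ms=15/2b +612.245ms=3/2b
Σ=9b of 9 (147bpm 3/8) — PASS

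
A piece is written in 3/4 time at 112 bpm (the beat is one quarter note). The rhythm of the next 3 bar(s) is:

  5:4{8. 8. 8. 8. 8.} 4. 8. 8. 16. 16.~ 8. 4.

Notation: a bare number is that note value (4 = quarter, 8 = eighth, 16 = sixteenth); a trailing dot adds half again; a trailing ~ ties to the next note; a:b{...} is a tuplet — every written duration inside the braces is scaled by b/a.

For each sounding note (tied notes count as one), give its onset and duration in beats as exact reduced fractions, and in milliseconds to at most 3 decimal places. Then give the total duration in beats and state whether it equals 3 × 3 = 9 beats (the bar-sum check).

1) 0.0ms=0b +321.429ms=3/5b
2) 321.429ms=3/5b +321.429ms=3/5b
3) 642.857ms=6/5b +321.429ms=3/5b
4) 964.286ms=9/5b +321.429ms=3/5b
5) 1285.714ms=12/5b +321.429ms=3/5b
6) 1607.143ms=3b +803.571ms=3/2b
7) 2410.714ms=9/2b +401.786ms=3/4b
8) 2812.5ms=21/4b +401.786ms=3/4b
9) 3214.286ms=6b +200.893ms=3/8b
10) 3415.179ms=51/8b +602.679ms=9/8b
11) 4017.857ms=15/2b +803.571ms=3/2b
Σ=9b of 9 (112bpm 3/4) — PASS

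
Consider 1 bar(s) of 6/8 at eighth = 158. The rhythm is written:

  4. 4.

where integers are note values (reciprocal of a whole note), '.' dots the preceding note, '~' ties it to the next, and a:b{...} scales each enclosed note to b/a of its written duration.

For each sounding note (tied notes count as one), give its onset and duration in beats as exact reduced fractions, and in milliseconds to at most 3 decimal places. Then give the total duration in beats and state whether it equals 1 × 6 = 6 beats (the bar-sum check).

1) 0.0ms=0b +1139.241ms=3b
2) 1139.241ms=3b +1139.241ms=3b
Σ=6b of 6 (158bpm 6/8) — PASS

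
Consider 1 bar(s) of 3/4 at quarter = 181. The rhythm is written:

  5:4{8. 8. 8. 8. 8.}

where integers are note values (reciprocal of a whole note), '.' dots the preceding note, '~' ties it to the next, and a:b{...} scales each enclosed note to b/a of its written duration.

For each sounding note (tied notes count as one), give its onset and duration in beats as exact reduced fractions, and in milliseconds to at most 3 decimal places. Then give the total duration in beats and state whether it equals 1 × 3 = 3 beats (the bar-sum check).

1) 0.0ms=0b +198.895ms=3/5b
2) 198.895ms=3/5b +198.895ms=3/5b
3) 397.79ms=6/5b +198.895ms=3/5b
4) 596.685ms=9/5b +198.895ms=3/5b
5) 795.58ms=12/5b +198.895ms=3/5b
Σ=3b of 3 (181bpm 3/4) — PASS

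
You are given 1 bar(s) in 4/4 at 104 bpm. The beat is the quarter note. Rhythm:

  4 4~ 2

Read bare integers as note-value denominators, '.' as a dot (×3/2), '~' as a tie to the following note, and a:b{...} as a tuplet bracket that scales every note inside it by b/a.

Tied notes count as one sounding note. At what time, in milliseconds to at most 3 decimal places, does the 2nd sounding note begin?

note 2 onset = 1b = 576.923ms

1. 0.0ms @ 0 + 576.923ms (1)
2. 576.923ms @ 1 + 1730.769ms (3)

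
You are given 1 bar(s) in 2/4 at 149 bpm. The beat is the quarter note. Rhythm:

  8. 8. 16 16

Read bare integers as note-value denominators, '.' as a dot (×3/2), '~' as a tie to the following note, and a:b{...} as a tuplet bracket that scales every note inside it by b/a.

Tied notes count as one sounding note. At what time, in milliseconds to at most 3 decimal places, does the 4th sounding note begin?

note 4 onset = 7/4b = 704.698ms

1. 0.0ms @ 0 + 302.013ms (3/4)
2. 302.013ms @ 3/4 + 302.013ms (3/4)
3. 604.027ms @ 3/2 + 100.671ms (1/4)
4. 704.698ms @ 7/4 + 100.671ms (1/4)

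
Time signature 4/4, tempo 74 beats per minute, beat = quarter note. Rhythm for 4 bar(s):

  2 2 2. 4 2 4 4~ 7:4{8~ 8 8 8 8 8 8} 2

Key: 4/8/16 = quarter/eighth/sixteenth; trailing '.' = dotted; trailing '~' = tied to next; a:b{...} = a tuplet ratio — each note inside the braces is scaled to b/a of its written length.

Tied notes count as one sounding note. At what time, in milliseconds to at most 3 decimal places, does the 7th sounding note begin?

note 7 onset = 11b = 8918.919ms

1. 0.0ms @ 0 + 1621.622ms (2)
2. 1621.622ms @ 2 + 1621.622ms (2)
3. 3243.243ms @ 4 + 2432.432ms (3)
4. 5675.676ms @ 7 + 810.811ms (1)
5. 6486.486ms @ 8 + 1621.622ms (2)
6. 8108.108ms @ 10 + 810.811ms (1)
7. 8918.919ms @ 11 + 1274.131ms (11/7)
8. 10193.05ms @ 88/7 + 231.66ms (2/7)
9. 10424.71ms @ 90/7 + 231.66ms (2/7)
10. 10656.371ms @ 92/7 + 231.66ms (2/7)
11. 10888.031ms @ 94/7 + 231.66ms (2/7)
12. 11119.691ms @ 96/7 + 231.66ms (2/7)
13. 11351.351ms @ 14 + 1621.622ms (2)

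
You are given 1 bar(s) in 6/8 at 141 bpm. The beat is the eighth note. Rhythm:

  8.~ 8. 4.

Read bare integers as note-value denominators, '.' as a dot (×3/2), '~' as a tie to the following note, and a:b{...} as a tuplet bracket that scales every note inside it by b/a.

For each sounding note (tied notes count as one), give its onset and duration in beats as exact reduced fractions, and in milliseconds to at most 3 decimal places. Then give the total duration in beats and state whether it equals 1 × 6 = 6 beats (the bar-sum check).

1) 0.0ms=0b +1276.596ms=3b
2) 1276.596ms=3b +1276.596ms=3b
Σ=6b of 6 (141bpm 6/8) — PASS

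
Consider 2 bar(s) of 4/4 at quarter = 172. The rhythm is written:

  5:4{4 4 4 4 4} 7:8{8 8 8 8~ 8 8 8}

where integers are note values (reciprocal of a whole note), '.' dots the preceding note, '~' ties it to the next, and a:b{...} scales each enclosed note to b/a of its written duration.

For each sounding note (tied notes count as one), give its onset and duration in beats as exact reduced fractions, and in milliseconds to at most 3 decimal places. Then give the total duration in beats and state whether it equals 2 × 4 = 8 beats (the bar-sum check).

1) 0.0ms=0b +279.07ms=4/5b
2) 279.07ms=4/5b +279.07ms=4/5b
3) 558.14ms=8/5b +279.07ms=4/5b
4) 837.209ms=12/5b +279.07ms=4/5b
5) 1116.279ms=16/5b +279.07ms=4/5b
6) 1395.349ms=4b +199.336ms=4/7b
7) 1594.684ms=32/7b +199.336ms=4/7b
8) 1794.02ms=36/7b +199.336ms=4/7b
9) 1993.355ms=40/7b +398.671ms=8/7b
10) 2392.027ms=48/7b +199.336ms=4/7b
11) 2591.362ms=52/7b +199.336ms=4/7b
Σ=8b of 8 (172bpm 4/4) — PASS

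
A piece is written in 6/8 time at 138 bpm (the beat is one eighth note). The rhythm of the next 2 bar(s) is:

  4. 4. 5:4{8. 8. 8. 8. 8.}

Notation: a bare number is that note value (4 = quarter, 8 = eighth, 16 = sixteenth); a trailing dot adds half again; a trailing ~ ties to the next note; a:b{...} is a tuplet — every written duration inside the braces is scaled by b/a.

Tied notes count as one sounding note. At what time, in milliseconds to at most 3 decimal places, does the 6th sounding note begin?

1. 0.0ms @ 0 + 1304.348ms (3)
2. 1304.348ms @ 3 + 1304.348ms (3)
3. 2608.696ms @ 6 + 521.739ms (6/5)
4. 3130.435ms @ 36/5 + 521.739ms (6/5)
5. 3652.174ms @ 42/5 + 521.739ms (6/5)
6. 4173.913ms @ 48/5 + 521.739ms (6/5)
7. 4695.652ms @ 54/5 + 521.739ms (6/5)

note 6 onset = 48/5b = 4173.913ms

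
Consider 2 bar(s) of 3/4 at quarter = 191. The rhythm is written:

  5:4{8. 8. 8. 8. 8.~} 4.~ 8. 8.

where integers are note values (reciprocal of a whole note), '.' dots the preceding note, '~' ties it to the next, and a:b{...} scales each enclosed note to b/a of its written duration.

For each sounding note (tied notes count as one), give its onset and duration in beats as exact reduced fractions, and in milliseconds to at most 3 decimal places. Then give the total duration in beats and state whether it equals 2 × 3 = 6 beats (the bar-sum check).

1) 0.0ms=0b +188.482ms=3/5b
2) 188.482ms=3/5b +188.482ms=3/5b
3) 376.963ms=6/5b +188.482ms=3/5b
4) 565.445ms=9/5b +188.482ms=3/5b
5) 753.927ms=12/5b +895.288ms=57/20b
6) 1649.215ms=21/4b +235.602ms=3/4b
Σ=6b of 6 (191bpm 3/4) — PASS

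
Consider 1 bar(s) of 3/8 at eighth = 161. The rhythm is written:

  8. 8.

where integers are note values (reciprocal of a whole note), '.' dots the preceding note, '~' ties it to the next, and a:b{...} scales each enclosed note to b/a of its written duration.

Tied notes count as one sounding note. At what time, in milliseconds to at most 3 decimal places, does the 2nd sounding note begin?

note 2 onset = 3/2b = 559.006ms

1. 0.0ms @ 0 + 559.006ms (3/2)
2. 559.006ms @ 3/2 + 559.006ms (3/2)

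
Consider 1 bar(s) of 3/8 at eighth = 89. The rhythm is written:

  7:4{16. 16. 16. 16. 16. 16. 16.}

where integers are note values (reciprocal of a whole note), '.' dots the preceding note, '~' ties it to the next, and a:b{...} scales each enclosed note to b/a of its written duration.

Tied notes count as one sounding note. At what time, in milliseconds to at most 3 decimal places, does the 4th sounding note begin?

note 4 onset = 9/7b = 866.774ms

1. 0.0ms @ 0 + 288.925ms (3/7)
2. 288.925ms @ 3/7 + 288.925ms (3/7)
3. 577.849ms @ 6/7 + 288.925ms (3/7)
4. 866.774ms @ 9/7 + 288.925ms (3/7)
5. 1155.698ms @ 12/7 + 288.925ms (3/7)
6. 1444.623ms @ 15/7 + 288.925ms (3/7)
7. 1733.547ms @ 18/7 + 288.925ms (3/7)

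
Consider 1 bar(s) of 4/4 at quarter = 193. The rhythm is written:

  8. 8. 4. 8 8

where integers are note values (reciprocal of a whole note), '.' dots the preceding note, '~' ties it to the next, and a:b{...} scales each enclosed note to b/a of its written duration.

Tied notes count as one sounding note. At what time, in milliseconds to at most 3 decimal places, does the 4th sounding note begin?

1. 0.0ms @ 0 + 233.161ms (3/4)
2. 233.161ms @ 3/4 + 233.161ms (3/4)
3. 466.321ms @ 3/2 + 466.321ms (3/2)
4. 932.642ms @ 3 + 155.44ms (1/2)
5. 1088.083ms @ 7/2 + 155.44ms (1/2)

note 4 onset = 3b = 932.642ms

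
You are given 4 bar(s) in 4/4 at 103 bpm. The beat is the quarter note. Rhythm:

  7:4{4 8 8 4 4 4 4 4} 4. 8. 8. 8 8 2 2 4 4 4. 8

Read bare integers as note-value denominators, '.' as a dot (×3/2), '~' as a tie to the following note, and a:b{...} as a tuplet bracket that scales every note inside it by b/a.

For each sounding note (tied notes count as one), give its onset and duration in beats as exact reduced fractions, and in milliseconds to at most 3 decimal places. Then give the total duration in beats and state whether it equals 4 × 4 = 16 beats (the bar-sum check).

1) 0.0ms=0b +332.871ms=4/7b
2) 332.871ms=4/7b +166.436ms=2/7b
3) 499.307ms=6/7b +166.436ms=2/7b
4) 665.742ms=8/7b +332.871ms=4/7b
5) 998.613ms=12/7b +332.871ms=4/7b
6) 1331.484ms=16/7b +332.871ms=4/7b
7) 1664.355ms=20/7b +332.871ms=4/7b
8) 1997.226ms=24/7b +332.871ms=4/7b
9) 2330.097ms=4b +873.786ms=3/2b
10) 3203.883ms=11/2b +436.893ms=3/4b
11) 3640.777ms=25/4b +436.893ms=3/4b
12) 4077.67ms=7b +291.262ms=1/2b
13) 4368.932ms=15/2b +291.262ms=1/2b
14) 4660.194ms=8b +1165.049ms=2b
15) 5825.243ms=10b +1165.049ms=2b
16) 6990.291ms=12b +582.524ms=1b
17) 7572.816ms=13b +582.524ms=1b
18) 8155.34ms=14b +873.786ms=3/2b
19) 9029.126ms=31/2b +291.262ms=1/2b
Σ=16b of 16 (103bpm 4/4) — PASS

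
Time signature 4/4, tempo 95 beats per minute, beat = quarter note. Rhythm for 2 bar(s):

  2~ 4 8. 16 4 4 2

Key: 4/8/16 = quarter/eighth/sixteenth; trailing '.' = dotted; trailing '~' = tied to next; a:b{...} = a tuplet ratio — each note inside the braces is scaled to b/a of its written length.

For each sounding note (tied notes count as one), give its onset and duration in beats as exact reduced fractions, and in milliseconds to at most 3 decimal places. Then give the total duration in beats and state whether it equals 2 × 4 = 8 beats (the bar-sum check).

1) 0.0ms=0b +1894.737ms=3b
2) 1894.737ms=3b +473.684ms=3/4b
3) 2368.421ms=15/4b +157.895ms=1/4b
4) 2526.316ms=4b +631.579ms=1b
5) 3157.895ms=5b +631.579ms=1b
6) 3789.474ms=6b +1263.158ms=2b
Σ=8b of 8 (95bpm 4/4) — PASS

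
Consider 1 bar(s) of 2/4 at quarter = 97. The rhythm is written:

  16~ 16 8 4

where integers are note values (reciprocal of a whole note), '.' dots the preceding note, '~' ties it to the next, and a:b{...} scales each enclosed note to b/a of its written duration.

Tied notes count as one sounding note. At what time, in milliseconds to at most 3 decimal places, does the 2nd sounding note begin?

note 2 onset = 1/2b = 309.278ms

1. 0.0ms @ 0 + 309.278ms (1/2)
2. 309.278ms @ 1/2 + 309.278ms (1/2)
3. 618.557ms @ 1 + 618.557ms (1)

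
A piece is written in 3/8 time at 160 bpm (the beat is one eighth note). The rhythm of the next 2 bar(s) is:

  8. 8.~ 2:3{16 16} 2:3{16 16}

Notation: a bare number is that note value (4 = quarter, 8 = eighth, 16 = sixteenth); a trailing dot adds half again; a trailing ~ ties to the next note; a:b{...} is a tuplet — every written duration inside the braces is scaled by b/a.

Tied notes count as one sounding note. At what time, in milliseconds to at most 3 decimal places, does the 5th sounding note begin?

1. 0.0ms @ 0 + 562.5ms (3/2)
2. 562.5ms @ 3/2 + 843.75ms (9/4)
3. 1406.25ms @ 15/4 + 281.25ms (3/4)
4. 1687.5ms @ 9/2 + 281.25ms (3/4)
5. 1968.75ms @ 21/4 + 281.25ms (3/4)

note 5 onset = 21/4b = 1968.75ms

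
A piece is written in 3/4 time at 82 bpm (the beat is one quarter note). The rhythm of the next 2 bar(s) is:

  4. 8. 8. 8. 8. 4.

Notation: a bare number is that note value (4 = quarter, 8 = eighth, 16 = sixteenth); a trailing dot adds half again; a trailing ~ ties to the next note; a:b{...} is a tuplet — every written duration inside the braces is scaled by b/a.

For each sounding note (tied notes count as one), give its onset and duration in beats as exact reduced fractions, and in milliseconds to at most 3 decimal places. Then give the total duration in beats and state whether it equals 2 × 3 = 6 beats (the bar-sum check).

1) 0.0ms=0b +1097.561ms=3/2b
2) 1097.561ms=3/2b +548.78ms=3/4b
3) 1646.341ms=9/4b +548.78ms=3/4b
4) 2195.122ms=3b +548.78ms=3/4b
5) 2743.902ms=15/4b +548.78ms=3/4b
6) 3292.683ms=9/2b +1097.561ms=3/2b
Σ=6b of 6 (82bpm 3/4) — PASS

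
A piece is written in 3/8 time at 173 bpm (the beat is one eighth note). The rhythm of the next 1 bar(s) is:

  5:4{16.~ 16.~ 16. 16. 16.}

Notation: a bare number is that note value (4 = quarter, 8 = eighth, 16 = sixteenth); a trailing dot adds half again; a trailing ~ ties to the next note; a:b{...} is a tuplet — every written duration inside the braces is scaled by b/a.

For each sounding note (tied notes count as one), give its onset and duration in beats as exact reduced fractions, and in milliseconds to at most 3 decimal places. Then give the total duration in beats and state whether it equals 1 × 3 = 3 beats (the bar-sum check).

1) 0.0ms=0b +624.277ms=9/5b
2) 624.277ms=9/5b +208.092ms=3/5b
3) 832.37ms=12/5b +208.092ms=3/5b
Σ=3b of 3 (173bpm 3/8) — PASS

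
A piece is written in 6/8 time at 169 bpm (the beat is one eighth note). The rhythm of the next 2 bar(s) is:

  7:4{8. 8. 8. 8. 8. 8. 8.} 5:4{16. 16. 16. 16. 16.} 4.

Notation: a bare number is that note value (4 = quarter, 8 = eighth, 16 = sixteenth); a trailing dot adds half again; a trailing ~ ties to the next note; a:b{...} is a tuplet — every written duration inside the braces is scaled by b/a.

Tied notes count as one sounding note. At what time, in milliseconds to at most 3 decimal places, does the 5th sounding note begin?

note 5 onset = 24/7b = 1217.244ms

1. 0.0ms @ 0 + 304.311ms (6/7)
2. 304.311ms @ 6/7 + 304.311ms (6/7)
3. 608.622ms @ 12/7 + 304.311ms (6/7)
4. 912.933ms @ 18/7 + 304.311ms (6/7)
5. 1217.244ms @ 24/7 + 304.311ms (6/7)
6. 1521.555ms @ 30/7 + 304.311ms (6/7)
7. 1825.866ms @ 36/7 + 304.311ms (6/7)
8. 2130.178ms @ 6 + 213.018ms (3/5)
9. 2343.195ms @ 33/5 + 213.018ms (3/5)
10. 2556.213ms @ 36/5 + 213.018ms (3/5)
11. 2769.231ms @ 39/5 + 213.018ms (3/5)
12. 2982.249ms @ 42/5 + 213.018ms (3/5)
13. 3195.266ms @ 9 + 1065.089ms (3)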